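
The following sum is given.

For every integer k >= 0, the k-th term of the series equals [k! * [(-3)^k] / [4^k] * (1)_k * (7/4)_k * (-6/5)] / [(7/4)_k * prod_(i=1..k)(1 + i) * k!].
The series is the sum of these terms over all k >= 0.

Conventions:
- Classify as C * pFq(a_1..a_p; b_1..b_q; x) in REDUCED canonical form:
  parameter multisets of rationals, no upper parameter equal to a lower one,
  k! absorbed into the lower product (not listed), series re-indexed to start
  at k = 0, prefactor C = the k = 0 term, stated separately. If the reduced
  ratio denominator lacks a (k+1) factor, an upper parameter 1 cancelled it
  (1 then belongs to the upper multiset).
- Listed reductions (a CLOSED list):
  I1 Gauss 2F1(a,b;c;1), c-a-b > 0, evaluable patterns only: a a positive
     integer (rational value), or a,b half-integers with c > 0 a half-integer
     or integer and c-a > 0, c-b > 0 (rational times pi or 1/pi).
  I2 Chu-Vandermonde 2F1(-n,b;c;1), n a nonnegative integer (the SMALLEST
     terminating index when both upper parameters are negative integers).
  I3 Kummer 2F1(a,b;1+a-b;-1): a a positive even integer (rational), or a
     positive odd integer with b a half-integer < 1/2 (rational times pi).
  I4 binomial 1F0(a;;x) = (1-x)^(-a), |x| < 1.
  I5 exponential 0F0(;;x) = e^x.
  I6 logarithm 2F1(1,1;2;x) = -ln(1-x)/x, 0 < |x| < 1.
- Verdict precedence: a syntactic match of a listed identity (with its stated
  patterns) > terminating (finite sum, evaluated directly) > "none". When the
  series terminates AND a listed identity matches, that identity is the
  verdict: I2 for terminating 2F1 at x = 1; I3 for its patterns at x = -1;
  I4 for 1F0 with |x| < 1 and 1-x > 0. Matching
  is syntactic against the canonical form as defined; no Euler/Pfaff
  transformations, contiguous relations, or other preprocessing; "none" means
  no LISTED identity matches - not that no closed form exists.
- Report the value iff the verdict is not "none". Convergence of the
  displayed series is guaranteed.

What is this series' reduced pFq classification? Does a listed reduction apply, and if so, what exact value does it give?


The series (x = -3/4) is 2F1: upper {1, 1}, lower {2}, prefactor -6/5. Verdict (x = -3/4): the I6 logarithm reduction applies (the logarithm: parameters (1,1;2), x = -3/4). Hence: (-8/5) * ln(7/4).

Structural cue: t_0 = -6/5 here, and the parameter 7/4 appears in both the upper and lower lists and cancels.
Adjacent-term ratio: r(k) = (-3/4) * (k+1) (k+1) / [(k+2) (k+1)] - rational in k. x = (-3/4); t_0 = -6/5; negate the roots.


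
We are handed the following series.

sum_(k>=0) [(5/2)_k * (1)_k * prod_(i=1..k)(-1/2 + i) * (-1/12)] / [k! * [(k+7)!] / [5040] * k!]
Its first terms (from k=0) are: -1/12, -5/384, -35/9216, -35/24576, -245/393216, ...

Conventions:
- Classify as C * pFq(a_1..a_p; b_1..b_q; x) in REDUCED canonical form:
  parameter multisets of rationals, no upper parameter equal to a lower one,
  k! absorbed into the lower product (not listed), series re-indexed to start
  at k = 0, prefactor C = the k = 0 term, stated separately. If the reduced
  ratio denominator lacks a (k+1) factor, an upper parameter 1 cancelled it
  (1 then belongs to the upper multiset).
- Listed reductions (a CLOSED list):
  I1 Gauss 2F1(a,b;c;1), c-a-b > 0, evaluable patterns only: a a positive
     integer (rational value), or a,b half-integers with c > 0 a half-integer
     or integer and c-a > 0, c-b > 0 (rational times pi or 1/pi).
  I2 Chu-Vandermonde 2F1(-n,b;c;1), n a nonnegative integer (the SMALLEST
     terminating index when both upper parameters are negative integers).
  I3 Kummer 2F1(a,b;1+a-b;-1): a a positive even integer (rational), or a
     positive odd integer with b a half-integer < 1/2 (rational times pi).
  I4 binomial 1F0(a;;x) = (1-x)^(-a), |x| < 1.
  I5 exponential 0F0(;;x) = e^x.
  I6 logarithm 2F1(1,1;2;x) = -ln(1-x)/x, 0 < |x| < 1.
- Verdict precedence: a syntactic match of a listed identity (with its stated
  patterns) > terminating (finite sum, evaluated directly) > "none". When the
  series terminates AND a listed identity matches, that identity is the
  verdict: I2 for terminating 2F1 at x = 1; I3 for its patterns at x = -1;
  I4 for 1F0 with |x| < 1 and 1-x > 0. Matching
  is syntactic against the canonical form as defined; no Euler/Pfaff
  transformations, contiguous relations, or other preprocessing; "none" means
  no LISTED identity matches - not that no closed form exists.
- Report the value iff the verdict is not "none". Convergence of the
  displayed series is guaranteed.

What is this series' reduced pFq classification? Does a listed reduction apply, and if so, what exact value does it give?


At argument 1: a 2F1 with upper {1/2, 5/2}, lower {8}, scaled by C = -1/12. Verdict: the half-integer Gauss pattern (I1) fires (x = 1; upper {1/2, 5/2} half-integers, c = 8 in the evaluable pattern). Sum: (-131072/405405) / pi.

The tell: x = 1 and the running product (C = -1/12) telescopes to a rising factorial.
Term ratio: r(k) = 1 * (k+1/2) (k+5/2) / [(k+8) (k+1)] - rational in k. x = 1; t_0 = -1/12; negate the roots.


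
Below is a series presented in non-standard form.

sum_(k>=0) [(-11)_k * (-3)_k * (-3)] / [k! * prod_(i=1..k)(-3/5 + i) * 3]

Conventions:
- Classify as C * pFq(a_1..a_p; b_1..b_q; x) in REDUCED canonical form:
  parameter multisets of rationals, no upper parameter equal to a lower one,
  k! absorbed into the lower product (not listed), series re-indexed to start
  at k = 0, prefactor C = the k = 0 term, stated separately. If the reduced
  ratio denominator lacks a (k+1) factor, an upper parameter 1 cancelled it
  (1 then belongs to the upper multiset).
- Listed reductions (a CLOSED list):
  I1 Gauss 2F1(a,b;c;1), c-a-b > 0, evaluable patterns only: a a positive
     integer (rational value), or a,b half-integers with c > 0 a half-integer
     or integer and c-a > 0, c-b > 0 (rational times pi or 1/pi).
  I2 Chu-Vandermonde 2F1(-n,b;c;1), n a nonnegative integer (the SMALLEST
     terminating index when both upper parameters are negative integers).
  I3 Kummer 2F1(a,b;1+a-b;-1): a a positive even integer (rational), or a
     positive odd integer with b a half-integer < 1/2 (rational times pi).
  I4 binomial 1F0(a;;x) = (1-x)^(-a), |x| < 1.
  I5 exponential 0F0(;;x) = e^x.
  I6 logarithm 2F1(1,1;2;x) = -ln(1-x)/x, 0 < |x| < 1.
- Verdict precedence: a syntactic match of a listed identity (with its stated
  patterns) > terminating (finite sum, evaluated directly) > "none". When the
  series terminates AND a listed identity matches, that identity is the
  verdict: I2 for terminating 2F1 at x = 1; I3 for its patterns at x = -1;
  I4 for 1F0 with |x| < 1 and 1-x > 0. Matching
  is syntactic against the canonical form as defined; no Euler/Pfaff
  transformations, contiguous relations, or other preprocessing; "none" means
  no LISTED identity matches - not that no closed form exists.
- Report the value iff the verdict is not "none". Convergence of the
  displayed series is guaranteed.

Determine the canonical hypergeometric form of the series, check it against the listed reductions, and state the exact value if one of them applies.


x = 1 here; the reduced form reads 2F1, upper {-11, -3}, lower {2/5}, C = -1. Verdict: Chu-Vandermonde (I2) applies (terminating 2F1 at x = 1 with n = 3, b = -11, c = 2/5). Its exact value is -39463/28.

Key observation: t_0 being -1, the constant factors (C = -1) combine into one prefactor.
Step ratio: r(k) = 1 * (k-11) (k-3) / [(k+2/5) (k+1)] - poly over poly, x = 1 from leading terms; C = -1 at k = 0.


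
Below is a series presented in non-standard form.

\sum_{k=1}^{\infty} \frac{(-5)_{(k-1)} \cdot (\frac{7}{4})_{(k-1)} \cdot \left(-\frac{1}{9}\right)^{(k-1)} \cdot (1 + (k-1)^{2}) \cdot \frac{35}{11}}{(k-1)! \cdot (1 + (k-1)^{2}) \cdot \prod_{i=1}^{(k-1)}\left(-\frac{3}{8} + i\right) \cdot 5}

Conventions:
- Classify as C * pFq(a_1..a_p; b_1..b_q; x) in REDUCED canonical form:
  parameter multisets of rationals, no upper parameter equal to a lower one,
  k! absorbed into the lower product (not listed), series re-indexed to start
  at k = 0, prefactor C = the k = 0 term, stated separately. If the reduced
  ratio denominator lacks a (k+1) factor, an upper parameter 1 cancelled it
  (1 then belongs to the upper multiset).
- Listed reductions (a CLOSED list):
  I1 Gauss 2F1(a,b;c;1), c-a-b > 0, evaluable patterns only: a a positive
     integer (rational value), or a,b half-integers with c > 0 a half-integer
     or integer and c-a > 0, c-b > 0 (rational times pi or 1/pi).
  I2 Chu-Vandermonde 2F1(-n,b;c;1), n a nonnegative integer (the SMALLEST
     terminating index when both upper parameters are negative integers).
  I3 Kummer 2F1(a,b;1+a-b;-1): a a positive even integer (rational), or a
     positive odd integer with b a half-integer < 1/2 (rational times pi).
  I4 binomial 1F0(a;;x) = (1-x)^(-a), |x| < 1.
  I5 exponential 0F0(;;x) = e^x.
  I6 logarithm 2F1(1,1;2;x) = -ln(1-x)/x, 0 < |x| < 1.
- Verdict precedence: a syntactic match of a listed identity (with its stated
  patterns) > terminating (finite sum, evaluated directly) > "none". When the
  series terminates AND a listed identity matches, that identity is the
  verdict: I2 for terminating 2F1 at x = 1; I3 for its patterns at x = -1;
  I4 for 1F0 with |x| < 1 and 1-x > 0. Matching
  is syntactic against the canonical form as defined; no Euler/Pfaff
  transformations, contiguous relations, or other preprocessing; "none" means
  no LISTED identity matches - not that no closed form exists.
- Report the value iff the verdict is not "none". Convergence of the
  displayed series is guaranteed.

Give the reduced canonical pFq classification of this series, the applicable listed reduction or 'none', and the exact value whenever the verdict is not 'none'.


x = -\frac{1}{9} here; the reduced form reads 2F1, upper {-5, \frac{7}{4}}, lower {\frac{5}{8}}, C = \frac{7}{11}. Verdict: terminating - the sum ends at index 5 because -5 is a negative integer; exact evaluation follows. Sum: \frac{644240569}{312428259}.

Key step: t_0 being \frac{7}{11}, the lower running product (C = 7/11, x = -1/9) is a rising factorial.
Ratio: r(k) = -\frac{1}{9} * (k-5) (k+\frac{7}{4}) / [(k+\frac{5}{8}) (k+1)] - rational; roots negated = parameters, x = -\frac{1}{9}, C = \frac{7}{11}.


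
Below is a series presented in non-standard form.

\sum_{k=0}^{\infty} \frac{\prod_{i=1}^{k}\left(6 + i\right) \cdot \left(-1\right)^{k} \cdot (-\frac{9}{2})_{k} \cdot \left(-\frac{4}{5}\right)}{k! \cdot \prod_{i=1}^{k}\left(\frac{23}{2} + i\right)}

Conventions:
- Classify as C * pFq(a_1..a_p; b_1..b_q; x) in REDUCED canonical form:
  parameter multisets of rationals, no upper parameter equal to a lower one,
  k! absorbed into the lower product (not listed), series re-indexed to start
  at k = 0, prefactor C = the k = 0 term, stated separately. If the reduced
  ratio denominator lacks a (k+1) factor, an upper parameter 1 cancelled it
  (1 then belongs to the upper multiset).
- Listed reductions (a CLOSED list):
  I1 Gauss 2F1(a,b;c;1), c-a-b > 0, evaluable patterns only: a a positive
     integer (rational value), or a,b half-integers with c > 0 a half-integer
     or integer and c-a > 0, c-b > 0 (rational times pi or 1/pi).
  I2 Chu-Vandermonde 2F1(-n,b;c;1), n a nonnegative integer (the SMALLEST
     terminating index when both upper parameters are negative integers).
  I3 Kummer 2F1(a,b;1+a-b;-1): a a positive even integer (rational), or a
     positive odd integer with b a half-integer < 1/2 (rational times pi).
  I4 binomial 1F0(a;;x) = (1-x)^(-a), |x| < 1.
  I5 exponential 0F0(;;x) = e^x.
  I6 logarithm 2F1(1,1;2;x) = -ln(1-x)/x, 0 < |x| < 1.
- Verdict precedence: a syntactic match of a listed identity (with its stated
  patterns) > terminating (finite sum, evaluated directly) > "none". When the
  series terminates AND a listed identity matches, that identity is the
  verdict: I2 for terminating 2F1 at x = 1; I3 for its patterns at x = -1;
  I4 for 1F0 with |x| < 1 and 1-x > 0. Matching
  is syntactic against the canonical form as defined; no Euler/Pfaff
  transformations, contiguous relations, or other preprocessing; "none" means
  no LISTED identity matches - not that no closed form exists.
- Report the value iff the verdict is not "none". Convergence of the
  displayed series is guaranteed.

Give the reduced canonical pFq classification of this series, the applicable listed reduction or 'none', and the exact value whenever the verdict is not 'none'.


Reduced: x = -1, 2F1, upper = {-\frac{9}{2}, 7}, lower = {\frac{25}{2}}, C = -\frac{4}{5}. Verdict: this is the Kummer evaluation I3 (x = -1; c = \frac{25}{2} equals 1+a-b for upper {-\frac{9}{2}, 7}: listed pattern). Sum: \left(-\frac{66927861}{33554432}\right) \cdot \pi.

Key step: with t_0 = -\frac{4}{5}, the running product (prefactor -4/5) telescopes to a rising factorial.
Adjacent-term ratio: r(k) = -1 * (k-\frac{9}{2}) (k+7) / [(k+\frac{25}{2}) (k+1)] - rational; roots negated = parameters, x = -1, C = -\frac{4}{5}.


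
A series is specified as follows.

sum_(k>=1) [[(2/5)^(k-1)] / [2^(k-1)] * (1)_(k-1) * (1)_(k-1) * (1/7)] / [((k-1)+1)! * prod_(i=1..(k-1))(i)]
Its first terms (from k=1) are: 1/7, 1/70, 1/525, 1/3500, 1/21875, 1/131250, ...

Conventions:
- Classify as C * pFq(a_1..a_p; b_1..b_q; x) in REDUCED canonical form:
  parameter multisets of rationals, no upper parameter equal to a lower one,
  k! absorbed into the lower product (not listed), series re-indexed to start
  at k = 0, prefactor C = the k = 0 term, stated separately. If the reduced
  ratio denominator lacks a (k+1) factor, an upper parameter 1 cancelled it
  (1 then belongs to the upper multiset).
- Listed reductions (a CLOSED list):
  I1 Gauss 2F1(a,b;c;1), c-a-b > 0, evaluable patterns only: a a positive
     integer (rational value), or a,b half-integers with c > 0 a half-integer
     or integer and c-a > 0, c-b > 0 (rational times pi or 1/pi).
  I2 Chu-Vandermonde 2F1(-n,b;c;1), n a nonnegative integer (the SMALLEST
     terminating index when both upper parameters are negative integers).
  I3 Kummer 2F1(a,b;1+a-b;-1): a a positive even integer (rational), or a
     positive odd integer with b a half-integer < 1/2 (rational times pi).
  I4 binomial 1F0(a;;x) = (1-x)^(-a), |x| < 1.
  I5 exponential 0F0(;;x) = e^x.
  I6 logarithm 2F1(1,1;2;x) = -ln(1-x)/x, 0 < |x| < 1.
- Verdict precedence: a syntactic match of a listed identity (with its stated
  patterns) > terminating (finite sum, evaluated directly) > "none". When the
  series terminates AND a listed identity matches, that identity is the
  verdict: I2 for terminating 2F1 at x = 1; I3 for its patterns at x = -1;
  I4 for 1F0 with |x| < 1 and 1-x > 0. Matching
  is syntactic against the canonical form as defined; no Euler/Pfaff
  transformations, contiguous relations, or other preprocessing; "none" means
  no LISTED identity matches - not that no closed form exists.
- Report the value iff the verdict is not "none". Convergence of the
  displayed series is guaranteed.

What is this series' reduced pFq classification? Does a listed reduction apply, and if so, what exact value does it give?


Key step: x = (1/5) and the two k-th powers (prefactor 1/7) combine into one argument.
Consecutive-term ratio: r(k) = (1/5) * (k+1) (k+1) / [(k+2) (k+1)] - rational; roots negated = parameters, x = (1/5), C = 1/7.

This is 1/7 * 2F1(1, 1; 2; 1/5) in reduced canonical form. Verdict (x = 1/5): logarithm (I6) applies (the logarithm: parameters (1,1;2), x = 1/5). Exact value: (-5/7) * ln(4/5).


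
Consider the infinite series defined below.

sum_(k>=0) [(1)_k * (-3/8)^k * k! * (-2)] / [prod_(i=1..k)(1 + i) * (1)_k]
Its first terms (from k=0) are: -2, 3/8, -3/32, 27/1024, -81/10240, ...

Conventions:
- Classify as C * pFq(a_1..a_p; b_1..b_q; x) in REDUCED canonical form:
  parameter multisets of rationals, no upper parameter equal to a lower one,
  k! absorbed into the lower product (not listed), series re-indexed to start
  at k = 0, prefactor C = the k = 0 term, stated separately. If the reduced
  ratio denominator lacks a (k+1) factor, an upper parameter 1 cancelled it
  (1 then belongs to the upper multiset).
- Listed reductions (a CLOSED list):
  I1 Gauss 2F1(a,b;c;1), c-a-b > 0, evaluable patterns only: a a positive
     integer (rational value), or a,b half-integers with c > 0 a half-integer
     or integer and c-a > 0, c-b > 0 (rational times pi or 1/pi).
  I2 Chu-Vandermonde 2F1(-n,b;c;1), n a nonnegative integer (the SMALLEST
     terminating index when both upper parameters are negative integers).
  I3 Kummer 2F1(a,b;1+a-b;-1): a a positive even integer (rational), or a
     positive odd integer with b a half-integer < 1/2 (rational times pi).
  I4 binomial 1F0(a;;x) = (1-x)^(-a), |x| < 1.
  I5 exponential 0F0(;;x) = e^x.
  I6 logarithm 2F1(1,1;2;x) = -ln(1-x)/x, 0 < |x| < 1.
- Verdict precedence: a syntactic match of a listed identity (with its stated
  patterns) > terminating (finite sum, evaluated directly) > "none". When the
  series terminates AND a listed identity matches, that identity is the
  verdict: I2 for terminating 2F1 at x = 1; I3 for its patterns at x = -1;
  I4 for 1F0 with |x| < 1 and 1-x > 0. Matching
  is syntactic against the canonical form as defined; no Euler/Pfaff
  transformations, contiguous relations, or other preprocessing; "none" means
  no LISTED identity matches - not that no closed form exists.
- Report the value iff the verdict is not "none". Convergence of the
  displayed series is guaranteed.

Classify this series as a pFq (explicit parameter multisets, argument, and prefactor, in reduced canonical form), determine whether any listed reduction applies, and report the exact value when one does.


The series (x = -3/8) is 2F1: upper {1, 1}, lower {2}, prefactor -2. Verdict: this is the logarithmic series (I6) (the logarithm: parameters (1,1;2), x = -3/8). Sum: (-16/3) * ln(11/8).

First insight: t_0 = -2 here, and the lower running product (prefactor -2) is a rising factorial.
Step ratio: r(k) = (-3/8) * (k+1) (k+1) / [(k+2) (k+1)] - rational in k. x = (-3/8); t_0 = -2; negate the roots.


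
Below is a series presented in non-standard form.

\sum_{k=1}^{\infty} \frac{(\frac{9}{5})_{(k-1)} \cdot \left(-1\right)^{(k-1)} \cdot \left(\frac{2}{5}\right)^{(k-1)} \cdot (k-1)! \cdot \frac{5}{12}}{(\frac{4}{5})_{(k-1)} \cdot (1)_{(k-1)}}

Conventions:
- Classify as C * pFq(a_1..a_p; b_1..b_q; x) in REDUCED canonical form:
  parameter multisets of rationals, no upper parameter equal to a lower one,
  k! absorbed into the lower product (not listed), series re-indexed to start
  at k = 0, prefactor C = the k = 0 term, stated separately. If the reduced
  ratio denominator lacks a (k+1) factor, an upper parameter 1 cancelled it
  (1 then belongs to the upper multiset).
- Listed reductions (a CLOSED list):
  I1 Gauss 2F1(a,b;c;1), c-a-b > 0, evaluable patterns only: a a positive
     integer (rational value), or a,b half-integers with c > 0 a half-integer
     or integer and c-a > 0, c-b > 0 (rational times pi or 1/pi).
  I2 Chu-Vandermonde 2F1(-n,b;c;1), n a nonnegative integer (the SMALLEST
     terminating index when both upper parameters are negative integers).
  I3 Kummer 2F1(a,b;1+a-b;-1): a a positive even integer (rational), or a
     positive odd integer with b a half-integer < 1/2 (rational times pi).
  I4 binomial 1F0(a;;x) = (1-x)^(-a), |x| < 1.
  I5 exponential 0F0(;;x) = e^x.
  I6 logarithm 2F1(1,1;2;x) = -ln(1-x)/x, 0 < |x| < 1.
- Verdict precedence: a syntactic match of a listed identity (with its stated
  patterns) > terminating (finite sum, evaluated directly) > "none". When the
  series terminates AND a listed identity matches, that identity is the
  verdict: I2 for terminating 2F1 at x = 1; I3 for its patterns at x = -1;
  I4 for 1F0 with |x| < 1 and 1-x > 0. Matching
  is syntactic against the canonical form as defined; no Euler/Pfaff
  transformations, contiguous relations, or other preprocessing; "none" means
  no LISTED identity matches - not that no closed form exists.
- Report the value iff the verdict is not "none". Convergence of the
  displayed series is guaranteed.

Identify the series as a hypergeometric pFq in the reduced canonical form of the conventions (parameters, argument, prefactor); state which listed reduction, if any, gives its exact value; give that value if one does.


The series (x = -\frac{2}{5}) is 2F1: upper {1, \frac{9}{5}}, lower {\frac{4}{5}}, prefactor \frac{5}{12}. Verdict: none. Every listed pattern misses the 2F1 form at -\frac{2}{5}, upper {1, \frac{9}{5}}.

The tell: t_0 being \frac{5}{12}, the factorial ratio (C = 5/12) (k+a-1)!/(a-1)! is a rising factorial (a)_k.
Ratio: r(k) = -\frac{2}{5} * (k+1) (k+\frac{9}{5}) / [(k+\frac{4}{5}) (k+1)] - rational in k. x = -\frac{2}{5}; t_0 = \frac{5}{12}; negate the roots.


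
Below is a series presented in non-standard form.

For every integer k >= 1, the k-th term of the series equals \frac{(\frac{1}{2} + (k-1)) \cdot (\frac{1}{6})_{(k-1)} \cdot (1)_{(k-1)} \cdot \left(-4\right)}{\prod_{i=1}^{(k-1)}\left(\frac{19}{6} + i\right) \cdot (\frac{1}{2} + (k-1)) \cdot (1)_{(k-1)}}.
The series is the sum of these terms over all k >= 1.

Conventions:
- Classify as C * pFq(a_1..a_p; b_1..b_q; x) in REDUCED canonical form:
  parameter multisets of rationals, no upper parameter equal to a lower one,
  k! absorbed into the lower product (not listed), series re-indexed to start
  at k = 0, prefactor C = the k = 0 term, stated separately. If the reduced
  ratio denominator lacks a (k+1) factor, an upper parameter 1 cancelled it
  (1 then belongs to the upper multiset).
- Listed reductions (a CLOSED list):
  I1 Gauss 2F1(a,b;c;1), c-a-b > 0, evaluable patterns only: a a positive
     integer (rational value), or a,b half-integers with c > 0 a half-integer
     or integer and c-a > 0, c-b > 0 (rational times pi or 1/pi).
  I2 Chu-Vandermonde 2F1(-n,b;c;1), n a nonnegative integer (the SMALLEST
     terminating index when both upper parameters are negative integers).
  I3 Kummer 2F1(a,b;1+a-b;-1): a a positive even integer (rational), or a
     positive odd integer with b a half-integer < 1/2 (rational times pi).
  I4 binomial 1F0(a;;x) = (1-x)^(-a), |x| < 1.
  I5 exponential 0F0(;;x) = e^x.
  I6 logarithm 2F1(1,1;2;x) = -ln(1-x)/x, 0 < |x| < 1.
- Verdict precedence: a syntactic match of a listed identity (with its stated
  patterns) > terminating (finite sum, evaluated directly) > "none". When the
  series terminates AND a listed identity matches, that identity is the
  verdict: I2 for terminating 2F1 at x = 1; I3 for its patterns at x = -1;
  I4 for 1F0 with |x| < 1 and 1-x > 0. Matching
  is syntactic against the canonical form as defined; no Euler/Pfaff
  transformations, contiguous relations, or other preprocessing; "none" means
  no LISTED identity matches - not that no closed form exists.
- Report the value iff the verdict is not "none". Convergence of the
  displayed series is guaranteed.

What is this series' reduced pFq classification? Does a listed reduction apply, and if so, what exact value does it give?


Reduced: x = 1, 2F1, upper = {\frac{1}{6}, 1}, lower = {\frac{25}{6}}, C = -4. Verdict: Gauss's theorem (I1) matches (x = 1: the Gamma ratio telescopes since c-a-b = 3 > 0 and a = 1 in Z>0). Exact value: -\frac{38}{9}.

Structural cue: from the first term -4: the lower running product (prefactor -4) is a rising factorial.
Step ratio: r(k) = 1 * (k+\frac{1}{6}) (k+1) / [(k+\frac{25}{6}) (k+1)] - rational; roots negated = parameters, x = 1, C = -4.


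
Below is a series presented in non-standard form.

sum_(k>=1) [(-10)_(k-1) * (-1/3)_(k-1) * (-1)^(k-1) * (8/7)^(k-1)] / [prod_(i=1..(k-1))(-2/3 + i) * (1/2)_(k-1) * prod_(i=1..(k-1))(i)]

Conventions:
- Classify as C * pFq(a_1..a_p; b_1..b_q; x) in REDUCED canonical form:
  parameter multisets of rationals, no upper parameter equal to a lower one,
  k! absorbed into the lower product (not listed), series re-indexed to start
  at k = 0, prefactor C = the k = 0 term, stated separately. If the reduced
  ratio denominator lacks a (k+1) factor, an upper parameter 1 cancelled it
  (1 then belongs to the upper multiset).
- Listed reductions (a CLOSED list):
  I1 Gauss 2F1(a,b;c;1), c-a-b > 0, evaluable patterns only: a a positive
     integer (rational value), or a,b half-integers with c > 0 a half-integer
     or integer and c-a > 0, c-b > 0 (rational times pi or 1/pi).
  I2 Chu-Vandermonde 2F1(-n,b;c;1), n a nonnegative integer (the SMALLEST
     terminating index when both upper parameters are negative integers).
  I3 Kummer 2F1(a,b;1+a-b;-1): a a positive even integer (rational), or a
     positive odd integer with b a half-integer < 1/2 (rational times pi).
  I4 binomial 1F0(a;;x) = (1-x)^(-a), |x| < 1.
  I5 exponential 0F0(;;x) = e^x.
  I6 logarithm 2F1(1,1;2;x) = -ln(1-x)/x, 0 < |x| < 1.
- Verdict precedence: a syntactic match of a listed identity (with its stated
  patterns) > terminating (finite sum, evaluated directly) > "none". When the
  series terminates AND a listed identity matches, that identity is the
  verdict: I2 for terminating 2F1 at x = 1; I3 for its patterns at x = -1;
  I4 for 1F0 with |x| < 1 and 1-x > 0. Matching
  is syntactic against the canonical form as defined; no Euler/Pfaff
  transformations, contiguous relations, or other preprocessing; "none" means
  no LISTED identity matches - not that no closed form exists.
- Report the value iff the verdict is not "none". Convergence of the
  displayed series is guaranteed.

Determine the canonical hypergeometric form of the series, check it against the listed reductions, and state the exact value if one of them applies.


First insight: t_0 = 1 here, and the product of the first k integers (prefactor 1) is k!.
Step ratio: r(k) = (-8/7) * (k-10) (k-1/3) / [(k+1/3) (k+1/2) (k+1)] - rational in k. x = (-8/7); t_0 = 1; negate the roots.

Prefactor 1, argument -8/7: 2F2 with upper {-10, -1/3} over lower {1/3, 1/2}. Verdict: terminating - no listed pattern fits, but -10 in the upper list cuts the series at k = 10; direct evaluation. Hence: -1206414358078540266169/10449983249216886375.


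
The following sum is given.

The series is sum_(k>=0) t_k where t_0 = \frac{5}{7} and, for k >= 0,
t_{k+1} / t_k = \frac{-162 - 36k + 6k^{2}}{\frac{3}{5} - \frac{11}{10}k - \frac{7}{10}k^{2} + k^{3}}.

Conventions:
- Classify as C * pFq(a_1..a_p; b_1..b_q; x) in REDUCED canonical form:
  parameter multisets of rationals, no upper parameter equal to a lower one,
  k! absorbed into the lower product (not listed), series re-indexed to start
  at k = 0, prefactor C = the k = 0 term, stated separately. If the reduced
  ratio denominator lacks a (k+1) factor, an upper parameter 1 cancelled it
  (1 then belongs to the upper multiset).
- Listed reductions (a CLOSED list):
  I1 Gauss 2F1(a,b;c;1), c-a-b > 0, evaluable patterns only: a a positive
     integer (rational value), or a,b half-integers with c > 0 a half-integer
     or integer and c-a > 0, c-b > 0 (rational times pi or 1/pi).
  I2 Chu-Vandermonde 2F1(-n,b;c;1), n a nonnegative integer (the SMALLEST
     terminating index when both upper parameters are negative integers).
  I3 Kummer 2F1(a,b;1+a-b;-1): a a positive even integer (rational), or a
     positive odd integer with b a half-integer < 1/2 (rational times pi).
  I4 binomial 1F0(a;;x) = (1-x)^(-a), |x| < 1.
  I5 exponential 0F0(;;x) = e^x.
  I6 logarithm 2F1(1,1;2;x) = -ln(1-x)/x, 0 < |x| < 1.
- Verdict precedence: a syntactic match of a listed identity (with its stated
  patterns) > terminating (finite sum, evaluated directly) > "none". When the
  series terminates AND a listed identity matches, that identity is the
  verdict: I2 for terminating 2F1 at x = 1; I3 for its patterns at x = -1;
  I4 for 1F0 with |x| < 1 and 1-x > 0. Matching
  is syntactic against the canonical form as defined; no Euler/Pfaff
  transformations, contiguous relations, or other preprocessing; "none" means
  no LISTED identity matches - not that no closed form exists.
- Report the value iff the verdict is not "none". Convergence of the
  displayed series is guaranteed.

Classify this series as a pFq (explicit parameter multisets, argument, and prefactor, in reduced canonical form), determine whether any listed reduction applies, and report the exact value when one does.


With C = \frac{5}{7}: the canonical form is 2F2(-9, 3; -\frac{6}{5}, -\frac{1}{2}; 6). Verdict: terminating - the sum ends at index 9 because -9 is a negative integer; exact evaluation follows. Exact value: -\frac{20595400577945}{9376367}.

The tell: t_0 = \frac{5}{7} here, and the expanded ratio factors over Q; C = 5/7, roots give parameters.
Consecutive-term ratio: r(k) = 6 * (k-9) (k+3) / [(k-\frac{6}{5}) (k-\frac{1}{2}) (k+1)] - poly over poly, x = 6 from leading terms; C = \frac{5}{7} at k = 0.


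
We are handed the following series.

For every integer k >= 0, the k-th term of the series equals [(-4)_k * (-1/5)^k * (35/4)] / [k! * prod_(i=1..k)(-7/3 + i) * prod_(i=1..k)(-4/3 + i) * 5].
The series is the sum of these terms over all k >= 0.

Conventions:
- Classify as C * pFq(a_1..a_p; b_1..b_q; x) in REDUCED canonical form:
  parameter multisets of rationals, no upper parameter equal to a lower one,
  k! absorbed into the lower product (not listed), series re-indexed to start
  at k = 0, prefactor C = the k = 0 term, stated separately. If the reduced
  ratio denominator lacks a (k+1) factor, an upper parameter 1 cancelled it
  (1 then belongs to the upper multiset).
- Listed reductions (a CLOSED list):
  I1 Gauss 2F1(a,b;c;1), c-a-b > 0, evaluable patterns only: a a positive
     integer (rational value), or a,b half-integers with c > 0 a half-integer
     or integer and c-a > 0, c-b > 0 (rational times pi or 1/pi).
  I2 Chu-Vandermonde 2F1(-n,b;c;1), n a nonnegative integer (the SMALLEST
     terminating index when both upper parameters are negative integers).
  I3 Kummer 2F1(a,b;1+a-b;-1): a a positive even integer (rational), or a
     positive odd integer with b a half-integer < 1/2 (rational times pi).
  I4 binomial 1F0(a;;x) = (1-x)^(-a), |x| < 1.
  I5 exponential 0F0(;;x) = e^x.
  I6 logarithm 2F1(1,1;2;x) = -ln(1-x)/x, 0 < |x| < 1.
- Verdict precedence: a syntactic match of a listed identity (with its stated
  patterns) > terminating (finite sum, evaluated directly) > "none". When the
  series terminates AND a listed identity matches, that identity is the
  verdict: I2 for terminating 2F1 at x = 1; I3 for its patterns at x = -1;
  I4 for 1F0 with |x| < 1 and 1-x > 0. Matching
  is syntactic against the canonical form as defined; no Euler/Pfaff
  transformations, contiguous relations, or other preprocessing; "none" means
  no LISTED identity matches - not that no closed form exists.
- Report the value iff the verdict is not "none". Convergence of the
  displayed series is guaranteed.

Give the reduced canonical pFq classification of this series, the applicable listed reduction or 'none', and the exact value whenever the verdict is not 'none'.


This is 7/4 * 1F2(-4; -4/3, -1/3; -1/5) in reduced canonical form. Verdict: terminating - upper -4 stops the sum at k = 4; the 5 terms are added exactly. Exact value: 1051673/8000000.

First insight: from the first term 7/4: the lower running product (C = 7/4, x = -1/5) is a rising factorial.
Consecutive-term ratio: r(k) = (-1/5) * (k-4) / [(k-4/3) (k-1/3) (k+1)] - rational; roots negated = parameters, x = (-1/5), C = 7/4.


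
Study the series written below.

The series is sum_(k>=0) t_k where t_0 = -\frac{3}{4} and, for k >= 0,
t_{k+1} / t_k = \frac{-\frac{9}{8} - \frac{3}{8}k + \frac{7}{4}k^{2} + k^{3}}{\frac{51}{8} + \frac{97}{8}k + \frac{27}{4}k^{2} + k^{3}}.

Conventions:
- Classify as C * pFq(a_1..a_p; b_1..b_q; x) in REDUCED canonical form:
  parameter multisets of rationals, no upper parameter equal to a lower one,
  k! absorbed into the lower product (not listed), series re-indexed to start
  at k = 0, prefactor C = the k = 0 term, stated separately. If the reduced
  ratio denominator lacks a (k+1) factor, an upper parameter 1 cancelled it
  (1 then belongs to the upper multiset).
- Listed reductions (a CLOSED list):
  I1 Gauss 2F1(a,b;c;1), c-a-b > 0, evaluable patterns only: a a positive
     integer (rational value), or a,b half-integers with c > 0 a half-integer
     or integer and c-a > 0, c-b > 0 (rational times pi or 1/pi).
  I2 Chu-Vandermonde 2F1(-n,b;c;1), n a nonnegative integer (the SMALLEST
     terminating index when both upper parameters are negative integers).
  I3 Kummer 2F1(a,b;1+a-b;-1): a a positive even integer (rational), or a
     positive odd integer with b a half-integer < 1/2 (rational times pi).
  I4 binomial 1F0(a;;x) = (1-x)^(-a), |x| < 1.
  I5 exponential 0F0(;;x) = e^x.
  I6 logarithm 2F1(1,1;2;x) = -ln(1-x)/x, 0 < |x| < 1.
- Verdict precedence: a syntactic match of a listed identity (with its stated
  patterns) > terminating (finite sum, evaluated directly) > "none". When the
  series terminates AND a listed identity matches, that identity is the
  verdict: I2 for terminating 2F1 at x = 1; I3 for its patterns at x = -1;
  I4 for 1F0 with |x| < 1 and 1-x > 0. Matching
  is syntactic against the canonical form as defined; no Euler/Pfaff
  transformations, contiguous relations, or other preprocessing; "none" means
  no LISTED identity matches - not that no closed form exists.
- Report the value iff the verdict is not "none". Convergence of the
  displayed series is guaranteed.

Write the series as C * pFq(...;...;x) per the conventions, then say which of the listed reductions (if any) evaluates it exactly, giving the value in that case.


This is -\frac{3}{4} * 2F1(-\frac{3}{4}, 1; \frac{17}{4}; 1) in reduced canonical form. Verdict: the Gauss summation I1 applies (x = 1: the Gamma ratio telescopes since c-a-b = 4 > 0 and a = 1 in Z>0). Exact value: -\frac{39}{64}.

The tell: with t_0 = -\frac{3}{4}, factor the ratio over Q (C = -3/4): negated roots = parameters.
Step ratio: r(k) = 1 * (k-\frac{3}{4}) (k+1) / [(k+\frac{17}{4}) (k+1)] - rational in k, leading ratio 1; with t_0 = -\frac{3}{4}, classification follows.


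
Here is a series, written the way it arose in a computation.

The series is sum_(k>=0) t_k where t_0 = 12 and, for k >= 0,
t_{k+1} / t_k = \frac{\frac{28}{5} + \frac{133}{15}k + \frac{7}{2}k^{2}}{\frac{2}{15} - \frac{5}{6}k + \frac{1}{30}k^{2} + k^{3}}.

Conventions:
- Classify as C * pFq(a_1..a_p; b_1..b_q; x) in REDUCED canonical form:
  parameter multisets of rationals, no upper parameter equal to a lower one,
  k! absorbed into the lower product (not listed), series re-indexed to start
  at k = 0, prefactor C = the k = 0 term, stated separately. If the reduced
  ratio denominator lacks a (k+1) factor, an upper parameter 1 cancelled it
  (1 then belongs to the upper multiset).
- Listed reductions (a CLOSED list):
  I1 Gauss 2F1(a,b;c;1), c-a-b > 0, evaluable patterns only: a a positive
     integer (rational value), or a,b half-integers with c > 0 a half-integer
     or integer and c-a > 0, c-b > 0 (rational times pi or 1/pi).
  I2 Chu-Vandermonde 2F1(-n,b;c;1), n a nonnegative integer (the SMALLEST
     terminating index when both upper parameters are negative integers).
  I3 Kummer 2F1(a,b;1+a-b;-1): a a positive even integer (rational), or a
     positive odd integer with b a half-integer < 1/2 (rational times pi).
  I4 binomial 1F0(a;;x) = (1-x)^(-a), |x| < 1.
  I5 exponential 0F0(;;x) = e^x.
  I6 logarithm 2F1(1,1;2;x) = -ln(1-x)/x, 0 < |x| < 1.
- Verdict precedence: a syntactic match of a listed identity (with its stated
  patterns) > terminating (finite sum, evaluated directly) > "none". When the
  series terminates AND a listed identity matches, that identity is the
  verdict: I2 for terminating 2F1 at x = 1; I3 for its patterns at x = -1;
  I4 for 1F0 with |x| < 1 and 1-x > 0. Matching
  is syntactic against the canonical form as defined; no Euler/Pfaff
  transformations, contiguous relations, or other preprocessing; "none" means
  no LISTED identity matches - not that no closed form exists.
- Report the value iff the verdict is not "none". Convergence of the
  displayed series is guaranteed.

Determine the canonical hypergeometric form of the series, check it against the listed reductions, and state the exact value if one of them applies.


This is 12 * 2F2(\frac{6}{5}, \frac{4}{3}; -\frac{4}{5}, -\frac{1}{6}; \frac{7}{2}) in reduced canonical form. Verdict: none. No listed pattern accepts 2F2(\frac{6}{5}, \frac{4}{3}; -\frac{4}{5}, -\frac{1}{6}; \frac{7}{2}).

Key observation: t_0 = 12 here, and roots of the ratio polynomials (C = 12) are the negated parameters.
Step ratio: r(k) = \frac{7}{2} * (k+\frac{6}{5}) (k+\frac{4}{3}) / [(k-\frac{4}{5}) (k-\frac{1}{6}) (k+1)] ; factor over Q: parameters, x = \frac{7}{2}, and C = 12.


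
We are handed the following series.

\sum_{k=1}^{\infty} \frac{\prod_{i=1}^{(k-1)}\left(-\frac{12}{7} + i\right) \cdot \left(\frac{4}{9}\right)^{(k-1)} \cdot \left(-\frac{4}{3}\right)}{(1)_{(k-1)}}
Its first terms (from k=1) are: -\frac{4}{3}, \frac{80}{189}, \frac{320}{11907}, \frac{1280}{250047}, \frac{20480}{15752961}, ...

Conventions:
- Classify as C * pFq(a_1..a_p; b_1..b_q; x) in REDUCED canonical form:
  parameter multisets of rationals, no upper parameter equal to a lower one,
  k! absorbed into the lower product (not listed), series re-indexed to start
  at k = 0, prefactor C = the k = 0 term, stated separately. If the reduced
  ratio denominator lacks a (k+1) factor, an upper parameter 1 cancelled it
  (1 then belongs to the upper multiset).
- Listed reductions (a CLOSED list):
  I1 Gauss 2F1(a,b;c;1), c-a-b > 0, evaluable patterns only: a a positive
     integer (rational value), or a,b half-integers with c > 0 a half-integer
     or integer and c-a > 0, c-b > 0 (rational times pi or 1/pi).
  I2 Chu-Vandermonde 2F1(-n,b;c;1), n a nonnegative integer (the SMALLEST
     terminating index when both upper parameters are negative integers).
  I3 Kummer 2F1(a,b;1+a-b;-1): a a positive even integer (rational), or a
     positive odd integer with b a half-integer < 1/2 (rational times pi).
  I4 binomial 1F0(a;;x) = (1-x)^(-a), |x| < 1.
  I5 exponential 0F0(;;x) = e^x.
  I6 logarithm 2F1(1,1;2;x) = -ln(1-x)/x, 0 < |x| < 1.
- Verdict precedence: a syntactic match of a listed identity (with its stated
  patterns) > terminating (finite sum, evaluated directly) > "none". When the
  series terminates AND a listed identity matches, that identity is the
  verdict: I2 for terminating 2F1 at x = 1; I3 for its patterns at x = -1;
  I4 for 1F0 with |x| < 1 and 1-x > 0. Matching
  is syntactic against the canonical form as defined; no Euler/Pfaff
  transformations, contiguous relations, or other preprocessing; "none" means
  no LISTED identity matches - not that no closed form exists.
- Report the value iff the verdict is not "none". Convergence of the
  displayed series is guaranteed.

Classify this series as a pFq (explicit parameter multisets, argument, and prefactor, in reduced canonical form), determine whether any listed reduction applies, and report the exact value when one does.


Structural cue: t_0 being -\frac{4}{3}, (1)_k (C = -4/3, x = 4/9) is k! itself.
Term ratio: r(k) = \frac{4}{9} * (k-\frac{5}{7}) / [(k+1)] ; factor over Q: parameters, x = \frac{4}{9}, and C = -\frac{4}{3}.

With C = -\frac{4}{3}: the canonical form is 1F0(-\frac{5}{7}; -; \frac{4}{9}). Verdict: this is binomial (I4) (the 1F0 binomial series: exponent 5/7, x = \frac{4}{9}). Exact value: \left(-\frac{4}{3}\right) \cdot \left(\frac{5}{9}\right)^{\frac{5}{7}}.


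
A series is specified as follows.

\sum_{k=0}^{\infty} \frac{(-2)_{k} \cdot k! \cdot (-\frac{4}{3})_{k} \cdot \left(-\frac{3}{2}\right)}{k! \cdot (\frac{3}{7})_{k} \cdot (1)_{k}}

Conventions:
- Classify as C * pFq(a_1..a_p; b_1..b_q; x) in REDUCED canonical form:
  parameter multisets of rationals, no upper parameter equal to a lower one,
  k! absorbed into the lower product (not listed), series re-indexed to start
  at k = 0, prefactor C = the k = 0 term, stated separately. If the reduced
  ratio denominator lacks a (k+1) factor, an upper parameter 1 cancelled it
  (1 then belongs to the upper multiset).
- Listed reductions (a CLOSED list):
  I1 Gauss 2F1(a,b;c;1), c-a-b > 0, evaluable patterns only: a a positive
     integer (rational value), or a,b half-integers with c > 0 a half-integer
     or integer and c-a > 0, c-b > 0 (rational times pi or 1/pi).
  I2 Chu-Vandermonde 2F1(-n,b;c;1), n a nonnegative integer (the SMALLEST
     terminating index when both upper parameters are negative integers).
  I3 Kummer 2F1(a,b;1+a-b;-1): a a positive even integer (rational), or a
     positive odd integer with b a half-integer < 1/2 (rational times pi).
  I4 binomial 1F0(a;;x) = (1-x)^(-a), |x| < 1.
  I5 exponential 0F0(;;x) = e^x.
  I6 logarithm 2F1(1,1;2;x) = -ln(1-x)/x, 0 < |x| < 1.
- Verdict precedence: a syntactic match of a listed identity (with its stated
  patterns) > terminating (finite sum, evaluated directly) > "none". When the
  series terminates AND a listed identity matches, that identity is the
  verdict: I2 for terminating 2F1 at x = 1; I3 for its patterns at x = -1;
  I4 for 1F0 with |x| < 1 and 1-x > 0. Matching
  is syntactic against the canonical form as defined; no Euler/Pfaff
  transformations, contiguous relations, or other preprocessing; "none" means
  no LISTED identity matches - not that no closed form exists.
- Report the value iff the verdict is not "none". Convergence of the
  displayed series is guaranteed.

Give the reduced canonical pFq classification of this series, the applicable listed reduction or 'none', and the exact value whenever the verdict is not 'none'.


This is -\frac{3}{2} * 2F1(-2, -\frac{4}{3}; \frac{3}{7}; 1) in reduced canonical form. Verdict: this is Vandermonde's identity (I2) (terminating 2F1 at x = 1 with n = 2, b = -4/3, c = \frac{3}{7}). Its exact value is -\frac{1073}{90}.

The tell: x = 1 and the factorial ratio (C = -3/2) (k+a-1)!/(a-1)! is a rising factorial (a)_k.
Consecutive-term ratio: r(k) = 1 * (k-2) (k-\frac{4}{3}) / [(k+\frac{3}{7}) (k+1)] - rational in k, leading ratio 1; with t_0 = -\frac{3}{2}, classification follows.
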